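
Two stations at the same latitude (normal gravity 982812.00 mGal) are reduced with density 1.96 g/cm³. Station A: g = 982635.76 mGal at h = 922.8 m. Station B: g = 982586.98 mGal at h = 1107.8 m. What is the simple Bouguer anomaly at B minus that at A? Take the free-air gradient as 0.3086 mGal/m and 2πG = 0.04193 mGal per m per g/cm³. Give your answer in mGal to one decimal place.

Δg_SB(A) = 982635.76 − 982812.00 + 0.3086×922.8 − 0.04193×1.96×922.8 = 32.70 mGal
Δg_SB(B) = 982586.98 − 982812.00 + 0.3086×1107.8 − 0.04193×1.96×1107.8 = 25.80 mGal
Difference = 25.80 − (32.70) = -6.90 mGal

-6.9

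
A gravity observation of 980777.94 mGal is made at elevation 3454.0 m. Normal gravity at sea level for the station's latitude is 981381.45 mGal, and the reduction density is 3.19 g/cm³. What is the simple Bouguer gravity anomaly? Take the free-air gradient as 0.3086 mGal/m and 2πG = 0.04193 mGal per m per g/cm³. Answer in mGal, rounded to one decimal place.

0.4

Free-air correction = 0.3086 × 3454.0 = 1065.90 mGal
Free-air anomaly = 980777.94 − 981381.45 + (1065.90) = 462.39 mGal
Bouguer slab correction = 0.04193 × 3.19 × 3454.0 = 462.00 mGal
Simple Bouguer anomaly = 462.39 − (462.00) = 0.39 mGal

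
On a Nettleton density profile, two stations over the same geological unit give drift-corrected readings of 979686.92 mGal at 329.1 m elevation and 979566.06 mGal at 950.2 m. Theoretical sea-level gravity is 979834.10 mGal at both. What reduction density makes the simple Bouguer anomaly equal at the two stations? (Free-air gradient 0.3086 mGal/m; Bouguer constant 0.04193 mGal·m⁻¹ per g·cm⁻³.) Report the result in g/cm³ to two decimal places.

Δg_obs = 979566.06 − 979686.92 = -120.86 mGal over Δh = 950.2 − 329.1 = 621.1 m
Equal Bouguer anomalies ⇒ Δg_obs + (0.3086 − 0.04193ρ)·Δh = 0
0.3086 − 0.04193ρ = −Δg_obs/Δh = 0.19459
ρ = (0.3086 − 0.19459) / 0.04193 = 2.72 g/cm³

2.72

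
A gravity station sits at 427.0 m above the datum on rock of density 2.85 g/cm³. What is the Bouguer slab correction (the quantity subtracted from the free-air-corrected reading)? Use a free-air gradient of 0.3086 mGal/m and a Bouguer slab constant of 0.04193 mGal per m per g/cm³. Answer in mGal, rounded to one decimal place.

Bouguer slab correction = 0.04193 × 2.85 × 427.0 = 51.0 mGal

51.0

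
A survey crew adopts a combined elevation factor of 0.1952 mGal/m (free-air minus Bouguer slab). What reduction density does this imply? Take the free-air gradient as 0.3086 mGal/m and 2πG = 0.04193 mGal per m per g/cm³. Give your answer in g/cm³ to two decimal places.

0.1952 = 0.3086 − 0.04193 × ρ
ρ = (0.3086 − 0.1952) / 0.04193 = 2.70 g/cm³

2.70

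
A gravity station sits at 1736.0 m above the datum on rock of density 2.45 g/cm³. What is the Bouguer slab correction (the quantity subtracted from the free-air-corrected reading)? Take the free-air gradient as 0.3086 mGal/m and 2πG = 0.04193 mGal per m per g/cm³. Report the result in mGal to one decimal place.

Bouguer slab correction = 0.04193 × 2.45 × 1736.0 = 178.3 mGal

178.3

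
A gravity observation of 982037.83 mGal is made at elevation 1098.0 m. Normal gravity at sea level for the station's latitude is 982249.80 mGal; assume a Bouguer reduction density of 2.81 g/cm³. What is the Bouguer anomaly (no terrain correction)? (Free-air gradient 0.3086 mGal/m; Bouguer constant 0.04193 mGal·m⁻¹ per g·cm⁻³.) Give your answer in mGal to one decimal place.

Free-air correction = 0.3086 × 1098.0 = 338.84 mGal
Free-air anomaly = 982037.83 − 982249.80 + (338.84) = 126.87 mGal
Bouguer slab correction = 0.04193 × 2.81 × 1098.0 = 129.37 mGal
Simple Bouguer anomaly = 126.87 − (129.37) = -2.50 mGal

-2.5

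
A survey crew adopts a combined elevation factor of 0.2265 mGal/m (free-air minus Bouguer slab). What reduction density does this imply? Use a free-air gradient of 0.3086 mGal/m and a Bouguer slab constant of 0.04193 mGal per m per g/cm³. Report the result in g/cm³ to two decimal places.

1.96

0.2265 = 0.3086 − 0.04193 × ρ
ρ = (0.3086 − 0.2265) / 0.04193 = 1.96 g/cm³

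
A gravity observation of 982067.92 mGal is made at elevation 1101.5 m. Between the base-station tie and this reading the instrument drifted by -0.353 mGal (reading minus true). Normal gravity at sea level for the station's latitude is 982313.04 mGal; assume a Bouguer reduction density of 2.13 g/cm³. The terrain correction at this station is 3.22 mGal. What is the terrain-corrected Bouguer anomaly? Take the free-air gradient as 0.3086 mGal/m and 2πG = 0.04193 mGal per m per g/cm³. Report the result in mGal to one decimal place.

Drift-corrected reading = 982067.92 − (-0.353) = 982068.273 mGal
Free-air correction = 0.3086 × 1101.5 = 339.92 mGal
Free-air anomaly = 982068.273 − 982313.04 + (339.92) = 95.153 mGal
Bouguer slab correction = 0.04193 × 2.13 × 1101.5 = 98.38 mGal
Simple Bouguer anomaly = 95.153 − (98.38) = -3.227 mGal
Complete Bouguer anomaly = -3.227 + 3.22 = -0.007 mGal

0.0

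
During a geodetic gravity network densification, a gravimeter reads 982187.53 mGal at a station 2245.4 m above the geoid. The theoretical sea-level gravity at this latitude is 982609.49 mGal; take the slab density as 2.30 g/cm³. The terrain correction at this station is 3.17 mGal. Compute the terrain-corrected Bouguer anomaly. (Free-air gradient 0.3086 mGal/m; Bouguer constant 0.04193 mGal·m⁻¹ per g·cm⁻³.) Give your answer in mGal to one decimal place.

Free-air correction = 0.3086 × 2245.4 = 692.93 mGal
Free-air anomaly = 982187.53 − 982609.49 + (692.93) = 270.97 mGal
Bouguer slab correction = 0.04193 × 2.30 × 2245.4 = 216.54 mGal
Simple Bouguer anomaly = 270.97 − (216.54) = 54.43 mGal
Complete Bouguer anomaly = 54.43 + 3.17 = 57.60 mGal

57.6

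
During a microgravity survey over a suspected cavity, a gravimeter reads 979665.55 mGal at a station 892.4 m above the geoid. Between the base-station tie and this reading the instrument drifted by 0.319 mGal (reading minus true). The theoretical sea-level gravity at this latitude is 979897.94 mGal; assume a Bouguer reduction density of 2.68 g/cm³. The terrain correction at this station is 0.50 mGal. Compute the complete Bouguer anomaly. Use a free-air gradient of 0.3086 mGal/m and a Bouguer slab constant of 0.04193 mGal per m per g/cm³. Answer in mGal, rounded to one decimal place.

-57.1

Drift-corrected reading = 979665.55 − (0.319) = 979665.231 mGal
Free-air correction = 0.3086 × 892.4 = 275.39 mGal
Free-air anomaly = 979665.231 − 979897.94 + (275.39) = 42.681 mGal
Bouguer slab correction = 0.04193 × 2.68 × 892.4 = 100.28 mGal
Simple Bouguer anomaly = 42.681 − (100.28) = -57.599 mGal
Complete Bouguer anomaly = -57.599 + 0.50 = -57.099 mGal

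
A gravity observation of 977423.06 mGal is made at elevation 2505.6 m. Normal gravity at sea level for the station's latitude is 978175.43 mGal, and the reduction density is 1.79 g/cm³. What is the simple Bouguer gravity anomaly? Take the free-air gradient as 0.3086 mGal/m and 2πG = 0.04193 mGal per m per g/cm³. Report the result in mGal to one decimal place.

-167.2

Free-air correction = 0.3086 × 2505.6 = 773.23 mGal
Free-air anomaly = 977423.06 − 978175.43 + (773.23) = 20.86 mGal
Bouguer slab correction = 0.04193 × 1.79 × 2505.6 = 188.06 mGal
Simple Bouguer anomaly = 20.86 − (188.06) = -167.20 mGal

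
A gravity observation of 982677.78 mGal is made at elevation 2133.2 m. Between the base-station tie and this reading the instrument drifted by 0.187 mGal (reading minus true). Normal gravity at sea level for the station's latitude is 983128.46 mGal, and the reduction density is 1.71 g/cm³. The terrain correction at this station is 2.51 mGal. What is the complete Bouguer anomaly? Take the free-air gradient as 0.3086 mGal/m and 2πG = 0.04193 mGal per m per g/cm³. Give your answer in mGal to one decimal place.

57.0

Drift-corrected reading = 982677.78 − (0.187) = 982677.593 mGal
Free-air correction = 0.3086 × 2133.2 = 658.31 mGal
Free-air anomaly = 982677.593 − 983128.46 + (658.31) = 207.443 mGal
Bouguer slab correction = 0.04193 × 1.71 × 2133.2 = 152.95 mGal
Simple Bouguer anomaly = 207.443 − (152.95) = 54.493 mGal
Complete Bouguer anomaly = 54.493 + 2.51 = 57.003 mGal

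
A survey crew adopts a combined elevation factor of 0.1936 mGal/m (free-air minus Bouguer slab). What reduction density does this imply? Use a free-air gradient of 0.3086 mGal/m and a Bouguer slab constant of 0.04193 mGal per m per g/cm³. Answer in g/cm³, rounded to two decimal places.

2.74

0.1936 = 0.3086 − 0.04193 × ρ
ρ = (0.3086 − 0.1936) / 0.04193 = 2.74 g/cm³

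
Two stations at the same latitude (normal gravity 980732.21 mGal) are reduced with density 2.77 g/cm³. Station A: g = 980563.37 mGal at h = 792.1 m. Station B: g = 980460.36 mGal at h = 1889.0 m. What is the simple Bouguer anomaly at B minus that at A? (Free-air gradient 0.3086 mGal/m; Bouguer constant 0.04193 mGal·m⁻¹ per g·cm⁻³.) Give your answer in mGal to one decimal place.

Δg_SB(A) = 980563.37 − 980732.21 + 0.3086×792.1 − 0.04193×2.77×792.1 = -16.40 mGal
Δg_SB(B) = 980460.36 − 980732.21 + 0.3086×1889.0 − 0.04193×2.77×1889.0 = 91.70 mGal
Difference = 91.70 − (-16.40) = 108.10 mGal

108.1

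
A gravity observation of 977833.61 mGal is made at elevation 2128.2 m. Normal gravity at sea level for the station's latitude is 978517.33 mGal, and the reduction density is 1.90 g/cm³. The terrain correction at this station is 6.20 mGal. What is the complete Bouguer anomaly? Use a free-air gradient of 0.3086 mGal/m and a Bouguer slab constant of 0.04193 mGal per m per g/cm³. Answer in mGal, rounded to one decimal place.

-190.3

Free-air correction = 0.3086 × 2128.2 = 656.76 mGal
Free-air anomaly = 977833.61 − 978517.33 + (656.76) = -26.96 mGal
Bouguer slab correction = 0.04193 × 1.90 × 2128.2 = 169.55 mGal
Simple Bouguer anomaly = -26.96 − (169.55) = -196.51 mGal
Complete Bouguer anomaly = -196.51 + 6.20 = -190.31 mGal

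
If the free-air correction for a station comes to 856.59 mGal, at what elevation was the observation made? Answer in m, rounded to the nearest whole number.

h = 856.59 / 0.3086 = 2775.73 m

2776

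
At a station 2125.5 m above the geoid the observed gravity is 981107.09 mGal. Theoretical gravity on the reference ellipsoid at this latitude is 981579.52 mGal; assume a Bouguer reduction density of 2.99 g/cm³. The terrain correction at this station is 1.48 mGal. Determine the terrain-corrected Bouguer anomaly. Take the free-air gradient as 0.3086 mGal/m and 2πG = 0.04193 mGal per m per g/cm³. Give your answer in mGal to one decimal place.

-81.5

Free-air correction = 0.3086 × 2125.5 = 655.93 mGal
Free-air anomaly = 981107.09 − 981579.52 + (655.93) = 183.50 mGal
Bouguer slab correction = 0.04193 × 2.99 × 2125.5 = 266.48 mGal
Simple Bouguer anomaly = 183.50 − (266.48) = -82.98 mGal
Complete Bouguer anomaly = -82.98 + 1.48 = -81.50 mGal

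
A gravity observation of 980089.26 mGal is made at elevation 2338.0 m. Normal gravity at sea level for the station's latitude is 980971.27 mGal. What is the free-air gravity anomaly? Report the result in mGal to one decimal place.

Free-air correction = 0.3086 × 2338.0 = 721.51 mGal
Free-air anomaly = 980089.26 − 980971.27 + (721.51) = -160.50 mGal

-160.5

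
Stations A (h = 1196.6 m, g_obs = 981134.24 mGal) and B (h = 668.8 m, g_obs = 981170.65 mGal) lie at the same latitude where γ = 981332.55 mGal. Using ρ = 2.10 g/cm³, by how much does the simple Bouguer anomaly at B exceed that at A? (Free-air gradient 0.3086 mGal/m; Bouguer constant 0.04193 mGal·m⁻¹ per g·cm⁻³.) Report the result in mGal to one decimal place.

Δg_SB(A) = 981134.24 − 981332.55 + 0.3086×1196.6 − 0.04193×2.10×1196.6 = 65.60 mGal
Δg_SB(B) = 981170.65 − 981332.55 + 0.3086×668.8 − 0.04193×2.10×668.8 = -14.40 mGal
Difference = -14.40 − (65.60) = -80.00 mGal

-80.0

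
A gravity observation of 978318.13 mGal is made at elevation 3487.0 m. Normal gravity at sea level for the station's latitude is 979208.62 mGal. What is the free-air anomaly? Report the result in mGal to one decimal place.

185.6

Free-air correction = 0.3086 × 3487.0 = 1076.09 mGal
Free-air anomaly = 978318.13 − 979208.62 + (1076.09) = 185.60 mGal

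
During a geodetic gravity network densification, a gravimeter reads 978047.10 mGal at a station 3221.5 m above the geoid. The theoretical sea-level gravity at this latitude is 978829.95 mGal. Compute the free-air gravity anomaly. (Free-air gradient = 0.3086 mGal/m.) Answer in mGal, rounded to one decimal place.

Free-air correction = 0.3086 × 3221.5 = 994.15 mGal
Free-air anomaly = 978047.10 − 978829.95 + (994.15) = 211.30 mGal

211.3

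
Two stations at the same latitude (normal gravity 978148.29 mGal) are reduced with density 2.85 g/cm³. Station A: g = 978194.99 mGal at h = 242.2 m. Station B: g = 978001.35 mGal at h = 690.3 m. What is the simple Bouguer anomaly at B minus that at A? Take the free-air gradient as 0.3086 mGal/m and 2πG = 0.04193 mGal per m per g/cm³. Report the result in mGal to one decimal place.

-108.9

Δg_SB(A) = 978194.99 − 978148.29 + 0.3086×242.2 − 0.04193×2.85×242.2 = 92.50 mGal
Δg_SB(B) = 978001.35 − 978148.29 + 0.3086×690.3 − 0.04193×2.85×690.3 = -16.40 mGal
Difference = -16.40 − (92.50) = -108.90 mGal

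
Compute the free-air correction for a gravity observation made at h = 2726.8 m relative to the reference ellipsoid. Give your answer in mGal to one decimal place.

Free-air correction = 0.3086 × 2726.8 = 841.5 mGal

841.5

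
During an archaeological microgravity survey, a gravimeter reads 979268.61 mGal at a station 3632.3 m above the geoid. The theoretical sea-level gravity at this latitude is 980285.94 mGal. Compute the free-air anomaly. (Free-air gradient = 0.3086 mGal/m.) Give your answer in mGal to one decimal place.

103.6

Free-air correction = 0.3086 × 3632.3 = 1120.93 mGal
Free-air anomaly = 979268.61 − 980285.94 + (1120.93) = 103.60 mGal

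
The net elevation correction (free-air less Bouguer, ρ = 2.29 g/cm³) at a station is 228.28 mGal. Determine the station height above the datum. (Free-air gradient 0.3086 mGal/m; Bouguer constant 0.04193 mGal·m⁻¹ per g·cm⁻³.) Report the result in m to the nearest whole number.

1074

Combined gradient = 0.3086 − 0.04193 × 2.29 = 0.2125803 mGal/m
h = 228.28 / 0.2125803 = 1073.85 m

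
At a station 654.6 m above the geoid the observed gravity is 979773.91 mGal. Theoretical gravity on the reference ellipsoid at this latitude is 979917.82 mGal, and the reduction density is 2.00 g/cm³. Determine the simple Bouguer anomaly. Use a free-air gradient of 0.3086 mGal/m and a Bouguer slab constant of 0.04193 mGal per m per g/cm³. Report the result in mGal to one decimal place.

3.2

Free-air correction = 0.3086 × 654.6 = 202.01 mGal
Free-air anomaly = 979773.91 − 979917.82 + (202.01) = 58.10 mGal
Bouguer slab correction = 0.04193 × 2.00 × 654.6 = 54.89 mGal
Simple Bouguer anomaly = 58.10 − (54.89) = 3.21 mGal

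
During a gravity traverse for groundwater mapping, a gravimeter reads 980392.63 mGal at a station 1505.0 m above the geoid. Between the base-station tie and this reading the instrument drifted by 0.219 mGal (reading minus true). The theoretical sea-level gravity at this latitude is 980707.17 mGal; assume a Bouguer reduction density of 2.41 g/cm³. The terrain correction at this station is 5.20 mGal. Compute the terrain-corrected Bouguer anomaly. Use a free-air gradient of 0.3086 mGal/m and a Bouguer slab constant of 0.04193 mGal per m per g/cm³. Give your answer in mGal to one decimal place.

Drift-corrected reading = 980392.63 − (0.219) = 980392.411 mGal
Free-air correction = 0.3086 × 1505.0 = 464.44 mGal
Free-air anomaly = 980392.411 − 980707.17 + (464.44) = 149.681 mGal
Bouguer slab correction = 0.04193 × 2.41 × 1505.0 = 152.08 mGal
Simple Bouguer anomaly = 149.681 − (152.08) = -2.399 mGal
Complete Bouguer anomaly = -2.399 + 5.20 = 2.801 mGal

2.8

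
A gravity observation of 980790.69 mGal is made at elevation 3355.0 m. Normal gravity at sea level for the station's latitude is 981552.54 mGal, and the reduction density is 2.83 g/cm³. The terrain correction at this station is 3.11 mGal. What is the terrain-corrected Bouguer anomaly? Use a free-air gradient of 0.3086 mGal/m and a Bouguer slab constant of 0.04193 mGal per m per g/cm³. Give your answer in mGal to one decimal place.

Free-air correction = 0.3086 × 3355.0 = 1035.35 mGal
Free-air anomaly = 980790.69 − 981552.54 + (1035.35) = 273.50 mGal
Bouguer slab correction = 0.04193 × 2.83 × 3355.0 = 398.11 mGal
Simple Bouguer anomaly = 273.50 − (398.11) = -124.61 mGal
Complete Bouguer anomaly = -124.61 + 3.11 = -121.50 mGal

-121.5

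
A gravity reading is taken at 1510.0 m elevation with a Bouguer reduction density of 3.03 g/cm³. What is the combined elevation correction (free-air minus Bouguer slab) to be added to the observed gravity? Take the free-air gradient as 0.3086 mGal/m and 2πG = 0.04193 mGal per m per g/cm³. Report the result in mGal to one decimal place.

274.1

Combined gradient = 0.3086 − 0.04193 × 3.03 = 0.1815521 mGal/m
Combined elevation correction = 0.1815521 × 1510.0 = 274.1 mGal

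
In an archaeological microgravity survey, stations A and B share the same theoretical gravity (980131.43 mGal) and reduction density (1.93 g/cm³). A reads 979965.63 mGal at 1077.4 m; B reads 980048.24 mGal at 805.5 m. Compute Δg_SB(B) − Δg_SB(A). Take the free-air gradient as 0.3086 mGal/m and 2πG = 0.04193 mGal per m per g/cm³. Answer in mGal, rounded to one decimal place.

Δg_SB(A) = 979965.63 − 980131.43 + 0.3086×1077.4 − 0.04193×1.93×1077.4 = 79.50 mGal
Δg_SB(B) = 980048.24 − 980131.43 + 0.3086×805.5 − 0.04193×1.93×805.5 = 100.20 mGal
Difference = 100.20 − (79.50) = 20.70 mGal

20.7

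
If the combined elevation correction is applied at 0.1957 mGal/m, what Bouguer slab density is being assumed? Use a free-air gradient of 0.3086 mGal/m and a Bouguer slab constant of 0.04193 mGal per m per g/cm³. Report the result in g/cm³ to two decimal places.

2.69

0.1957 = 0.3086 − 0.04193 × ρ
ρ = (0.3086 − 0.1957) / 0.04193 = 2.69 g/cm³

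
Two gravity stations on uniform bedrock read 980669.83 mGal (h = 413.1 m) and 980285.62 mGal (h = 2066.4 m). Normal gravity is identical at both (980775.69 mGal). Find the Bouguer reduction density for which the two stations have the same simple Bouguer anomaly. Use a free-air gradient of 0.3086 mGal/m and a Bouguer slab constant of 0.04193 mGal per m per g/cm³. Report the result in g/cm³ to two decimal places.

Δg_obs = 980285.62 − 980669.83 = -384.21 mGal over Δh = 2066.4 − 413.1 = 1653.3 m
Equal Bouguer anomalies ⇒ Δg_obs + (0.3086 − 0.04193ρ)·Δh = 0
0.3086 − 0.04193ρ = −Δg_obs/Δh = 0.23239
ρ = (0.3086 − 0.23239) / 0.04193 = 1.82 g/cm³

1.82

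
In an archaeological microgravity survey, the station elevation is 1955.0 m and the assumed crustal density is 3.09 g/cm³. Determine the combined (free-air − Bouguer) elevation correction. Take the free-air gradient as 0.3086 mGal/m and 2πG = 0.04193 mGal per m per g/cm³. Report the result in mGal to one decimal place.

350.0

Combined gradient = 0.3086 − 0.04193 × 3.09 = 0.1790363 mGal/m
Combined elevation correction = 0.1790363 × 1955.0 = 350.0 mGal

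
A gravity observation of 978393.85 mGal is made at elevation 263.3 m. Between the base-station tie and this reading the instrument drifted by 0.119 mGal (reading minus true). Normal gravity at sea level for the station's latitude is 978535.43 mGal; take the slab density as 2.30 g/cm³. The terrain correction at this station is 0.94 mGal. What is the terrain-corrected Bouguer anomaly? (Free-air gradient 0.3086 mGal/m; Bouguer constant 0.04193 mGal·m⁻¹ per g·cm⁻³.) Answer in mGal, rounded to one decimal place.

-84.9

Drift-corrected reading = 978393.85 − (0.119) = 978393.731 mGal
Free-air correction = 0.3086 × 263.3 = 81.25 mGal
Free-air anomaly = 978393.731 − 978535.43 + (81.25) = -60.449 mGal
Bouguer slab correction = 0.04193 × 2.30 × 263.3 = 25.39 mGal
Simple Bouguer anomaly = -60.449 − (25.39) = -85.839 mGal
Complete Bouguer anomaly = -85.839 + 0.94 = -84.899 mGal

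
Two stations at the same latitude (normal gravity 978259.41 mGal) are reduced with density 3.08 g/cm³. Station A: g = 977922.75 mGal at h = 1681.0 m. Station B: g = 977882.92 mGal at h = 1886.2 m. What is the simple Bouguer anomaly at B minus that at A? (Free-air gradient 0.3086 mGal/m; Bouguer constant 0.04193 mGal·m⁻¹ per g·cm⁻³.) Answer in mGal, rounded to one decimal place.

Δg_SB(A) = 977922.75 − 978259.41 + 0.3086×1681.0 − 0.04193×3.08×1681.0 = -35.00 mGal
Δg_SB(B) = 977882.92 − 978259.41 + 0.3086×1886.2 − 0.04193×3.08×1886.2 = -38.00 mGal
Difference = -38.00 − (-35.00) = -3.00 mGal

-3.0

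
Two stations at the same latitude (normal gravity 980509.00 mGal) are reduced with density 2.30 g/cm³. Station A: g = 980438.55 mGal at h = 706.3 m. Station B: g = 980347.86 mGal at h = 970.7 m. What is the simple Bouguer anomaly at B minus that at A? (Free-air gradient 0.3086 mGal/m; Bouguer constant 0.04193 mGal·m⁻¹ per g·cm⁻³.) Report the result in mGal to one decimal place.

Δg_SB(A) = 980438.55 − 980509.00 + 0.3086×706.3 − 0.04193×2.30×706.3 = 79.40 mGal
Δg_SB(B) = 980347.86 − 980509.00 + 0.3086×970.7 − 0.04193×2.30×970.7 = 44.80 mGal
Difference = 44.80 − (79.40) = -34.60 mGal

-34.6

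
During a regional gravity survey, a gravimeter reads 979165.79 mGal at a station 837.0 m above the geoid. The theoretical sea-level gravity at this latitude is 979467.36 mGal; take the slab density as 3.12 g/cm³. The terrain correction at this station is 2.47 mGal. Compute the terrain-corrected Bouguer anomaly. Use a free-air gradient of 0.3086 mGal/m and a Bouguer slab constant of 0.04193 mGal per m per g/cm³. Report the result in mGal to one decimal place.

Free-air correction = 0.3086 × 837.0 = 258.30 mGal
Free-air anomaly = 979165.79 − 979467.36 + (258.30) = -43.27 mGal
Bouguer slab correction = 0.04193 × 3.12 × 837.0 = 109.50 mGal
Simple Bouguer anomaly = -43.27 − (109.50) = -152.77 mGal
Complete Bouguer anomaly = -152.77 + 2.47 = -150.30 mGal

-150.3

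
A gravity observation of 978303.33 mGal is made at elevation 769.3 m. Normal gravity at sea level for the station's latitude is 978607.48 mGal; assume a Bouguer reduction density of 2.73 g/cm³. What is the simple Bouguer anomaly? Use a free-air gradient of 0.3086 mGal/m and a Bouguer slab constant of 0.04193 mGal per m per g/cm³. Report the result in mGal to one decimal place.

-154.8

Free-air correction = 0.3086 × 769.3 = 237.41 mGal
Free-air anomaly = 978303.33 − 978607.48 + (237.41) = -66.74 mGal
Bouguer slab correction = 0.04193 × 2.73 × 769.3 = 88.06 mGal
Simple Bouguer anomaly = -66.74 − (88.06) = -154.80 mGal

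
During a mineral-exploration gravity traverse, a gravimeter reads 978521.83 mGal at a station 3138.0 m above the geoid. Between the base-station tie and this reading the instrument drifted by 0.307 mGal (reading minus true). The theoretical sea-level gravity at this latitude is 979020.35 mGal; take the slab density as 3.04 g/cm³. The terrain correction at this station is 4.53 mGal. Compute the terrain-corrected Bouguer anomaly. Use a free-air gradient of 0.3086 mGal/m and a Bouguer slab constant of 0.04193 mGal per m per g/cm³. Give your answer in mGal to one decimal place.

74.1

Drift-corrected reading = 978521.83 − (0.307) = 978521.523 mGal
Free-air correction = 0.3086 × 3138.0 = 968.39 mGal
Free-air anomaly = 978521.523 − 979020.35 + (968.39) = 469.563 mGal
Bouguer slab correction = 0.04193 × 3.04 × 3138.0 = 399.99 mGal
Simple Bouguer anomaly = 469.563 − (399.99) = 69.573 mGal
Complete Bouguer anomaly = 69.573 + 4.53 = 74.103 mGal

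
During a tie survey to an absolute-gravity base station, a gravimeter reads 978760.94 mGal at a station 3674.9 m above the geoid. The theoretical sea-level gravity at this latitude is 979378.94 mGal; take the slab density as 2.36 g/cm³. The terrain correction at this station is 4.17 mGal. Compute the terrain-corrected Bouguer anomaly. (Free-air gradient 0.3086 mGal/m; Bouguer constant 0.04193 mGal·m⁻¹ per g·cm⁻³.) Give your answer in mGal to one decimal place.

156.6

Free-air correction = 0.3086 × 3674.9 = 1134.07 mGal
Free-air anomaly = 978760.94 − 979378.94 + (1134.07) = 516.07 mGal
Bouguer slab correction = 0.04193 × 2.36 × 3674.9 = 363.65 mGal
Simple Bouguer anomaly = 516.07 − (363.65) = 152.42 mGal
Complete Bouguer anomaly = 152.42 + 4.17 = 156.59 mGal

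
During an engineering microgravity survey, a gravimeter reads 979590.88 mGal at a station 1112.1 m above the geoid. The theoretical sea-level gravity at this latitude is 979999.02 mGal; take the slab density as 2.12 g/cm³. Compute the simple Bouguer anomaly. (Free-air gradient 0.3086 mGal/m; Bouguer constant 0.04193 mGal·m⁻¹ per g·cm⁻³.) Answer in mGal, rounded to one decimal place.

Free-air correction = 0.3086 × 1112.1 = 343.19 mGal
Free-air anomaly = 979590.88 − 979999.02 + (343.19) = -64.95 mGal
Bouguer slab correction = 0.04193 × 2.12 × 1112.1 = 98.86 mGal
Simple Bouguer anomaly = -64.95 − (98.86) = -163.81 mGal

-163.8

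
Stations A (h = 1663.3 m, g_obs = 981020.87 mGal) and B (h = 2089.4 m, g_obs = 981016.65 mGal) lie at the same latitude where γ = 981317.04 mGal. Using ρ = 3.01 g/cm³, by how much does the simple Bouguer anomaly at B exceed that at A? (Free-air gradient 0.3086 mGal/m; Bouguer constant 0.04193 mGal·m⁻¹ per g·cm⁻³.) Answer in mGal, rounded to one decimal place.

73.5

Δg_SB(A) = 981020.87 − 981317.04 + 0.3086×1663.3 − 0.04193×3.01×1663.3 = 7.20 mGal
Δg_SB(B) = 981016.65 − 981317.04 + 0.3086×2089.4 − 0.04193×3.01×2089.4 = 80.70 mGal
Difference = 80.70 − (7.20) = 73.50 mGal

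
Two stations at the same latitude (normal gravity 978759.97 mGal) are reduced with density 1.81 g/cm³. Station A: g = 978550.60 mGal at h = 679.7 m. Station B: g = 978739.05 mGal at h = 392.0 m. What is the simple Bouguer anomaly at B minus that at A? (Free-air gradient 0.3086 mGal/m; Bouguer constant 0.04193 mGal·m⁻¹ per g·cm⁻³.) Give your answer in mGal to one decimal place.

Δg_SB(A) = 978550.60 − 978759.97 + 0.3086×679.7 − 0.04193×1.81×679.7 = -51.20 mGal
Δg_SB(B) = 978739.05 − 978759.97 + 0.3086×392.0 − 0.04193×1.81×392.0 = 70.30 mGal
Difference = 70.30 − (-51.20) = 121.50 mGal

121.5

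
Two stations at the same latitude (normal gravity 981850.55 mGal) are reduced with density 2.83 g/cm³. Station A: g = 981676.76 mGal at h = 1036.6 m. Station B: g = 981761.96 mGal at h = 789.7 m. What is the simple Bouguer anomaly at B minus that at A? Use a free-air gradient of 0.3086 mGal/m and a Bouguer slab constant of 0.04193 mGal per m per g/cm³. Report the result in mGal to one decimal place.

Δg_SB(A) = 981676.76 − 981850.55 + 0.3086×1036.6 − 0.04193×2.83×1036.6 = 23.10 mGal
Δg_SB(B) = 981761.96 − 981850.55 + 0.3086×789.7 − 0.04193×2.83×789.7 = 61.40 mGal
Difference = 61.40 − (23.10) = 38.30 mGal

38.3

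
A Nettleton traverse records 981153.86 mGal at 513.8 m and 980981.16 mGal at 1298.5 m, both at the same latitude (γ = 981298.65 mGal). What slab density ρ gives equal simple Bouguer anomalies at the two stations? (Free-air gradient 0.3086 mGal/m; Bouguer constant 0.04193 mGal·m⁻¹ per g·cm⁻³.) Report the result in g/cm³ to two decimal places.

Δg_obs = 980981.16 − 981153.86 = -172.70 mGal over Δh = 1298.5 − 513.8 = 784.7 m
Equal Bouguer anomalies ⇒ Δg_obs + (0.3086 − 0.04193ρ)·Δh = 0
0.3086 − 0.04193ρ = −Δg_obs/Δh = 0.22008
ρ = (0.3086 − 0.22008) / 0.04193 = 2.11 g/cm³

2.11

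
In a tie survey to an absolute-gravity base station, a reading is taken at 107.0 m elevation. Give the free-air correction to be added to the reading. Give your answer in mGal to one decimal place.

33.0

Free-air correction = 0.3086 × 107.0 = 33.0 mGal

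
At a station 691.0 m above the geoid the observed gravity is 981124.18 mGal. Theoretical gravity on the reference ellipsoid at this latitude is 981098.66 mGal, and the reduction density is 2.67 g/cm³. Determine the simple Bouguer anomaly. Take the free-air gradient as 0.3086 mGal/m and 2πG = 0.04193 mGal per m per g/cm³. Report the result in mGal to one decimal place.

Free-air correction = 0.3086 × 691.0 = 213.24 mGal
Free-air anomaly = 981124.18 − 981098.66 + (213.24) = 238.76 mGal
Bouguer slab correction = 0.04193 × 2.67 × 691.0 = 77.36 mGal
Simple Bouguer anomaly = 238.76 − (77.36) = 161.40 mGal

161.4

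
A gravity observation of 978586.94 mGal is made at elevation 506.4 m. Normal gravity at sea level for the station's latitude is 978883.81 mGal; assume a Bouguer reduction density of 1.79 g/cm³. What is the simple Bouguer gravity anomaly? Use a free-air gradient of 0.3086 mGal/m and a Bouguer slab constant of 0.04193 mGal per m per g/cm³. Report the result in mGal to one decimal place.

-178.6

Free-air correction = 0.3086 × 506.4 = 156.28 mGal
Free-air anomaly = 978586.94 − 978883.81 + (156.28) = -140.59 mGal
Bouguer slab correction = 0.04193 × 1.79 × 506.4 = 38.01 mGal
Simple Bouguer anomaly = -140.59 − (38.01) = -178.60 mGal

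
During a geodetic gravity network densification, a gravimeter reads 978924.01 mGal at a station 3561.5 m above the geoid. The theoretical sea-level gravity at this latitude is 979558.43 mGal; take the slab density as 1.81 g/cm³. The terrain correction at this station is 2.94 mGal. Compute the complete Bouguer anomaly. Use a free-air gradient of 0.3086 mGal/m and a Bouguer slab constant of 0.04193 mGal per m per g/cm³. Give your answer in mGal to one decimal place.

197.3

Free-air correction = 0.3086 × 3561.5 = 1099.08 mGal
Free-air anomaly = 978924.01 − 979558.43 + (1099.08) = 464.66 mGal
Bouguer slab correction = 0.04193 × 1.81 × 3561.5 = 270.29 mGal
Simple Bouguer anomaly = 464.66 − (270.29) = 194.37 mGal
Complete Bouguer anomaly = 194.37 + 2.94 = 197.31 mGal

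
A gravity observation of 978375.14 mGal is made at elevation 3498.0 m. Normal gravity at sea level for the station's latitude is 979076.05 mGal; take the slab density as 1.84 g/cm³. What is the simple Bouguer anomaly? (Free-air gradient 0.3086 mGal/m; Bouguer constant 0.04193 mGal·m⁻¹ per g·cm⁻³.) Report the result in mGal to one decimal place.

108.7

Free-air correction = 0.3086 × 3498.0 = 1079.48 mGal
Free-air anomaly = 978375.14 − 979076.05 + (1079.48) = 378.57 mGal
Bouguer slab correction = 0.04193 × 1.84 × 3498.0 = 269.87 mGal
Simple Bouguer anomaly = 378.57 − (269.87) = 108.70 mGal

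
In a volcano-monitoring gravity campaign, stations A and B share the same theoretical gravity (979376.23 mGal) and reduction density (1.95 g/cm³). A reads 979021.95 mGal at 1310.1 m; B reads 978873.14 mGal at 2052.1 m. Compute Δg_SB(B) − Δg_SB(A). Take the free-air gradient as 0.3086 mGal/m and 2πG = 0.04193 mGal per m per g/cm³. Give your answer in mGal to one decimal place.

Δg_SB(A) = 979021.95 − 979376.23 + 0.3086×1310.1 − 0.04193×1.95×1310.1 = -57.10 mGal
Δg_SB(B) = 978873.14 − 979376.23 + 0.3086×2052.1 − 0.04193×1.95×2052.1 = -37.60 mGal
Difference = -37.60 − (-57.10) = 19.50 mGal

19.5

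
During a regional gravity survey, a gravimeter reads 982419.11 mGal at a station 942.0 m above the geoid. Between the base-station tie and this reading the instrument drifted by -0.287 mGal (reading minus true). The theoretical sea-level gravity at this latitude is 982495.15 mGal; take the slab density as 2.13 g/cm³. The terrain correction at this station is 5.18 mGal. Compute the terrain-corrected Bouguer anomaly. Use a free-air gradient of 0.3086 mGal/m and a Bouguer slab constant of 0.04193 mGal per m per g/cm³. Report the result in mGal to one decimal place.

136.0

Drift-corrected reading = 982419.11 − (-0.287) = 982419.397 mGal
Free-air correction = 0.3086 × 942.0 = 290.70 mGal
Free-air anomaly = 982419.397 − 982495.15 + (290.70) = 214.947 mGal
Bouguer slab correction = 0.04193 × 2.13 × 942.0 = 84.13 mGal
Simple Bouguer anomaly = 214.947 − (84.13) = 130.817 mGal
Complete Bouguer anomaly = 130.817 + 5.18 = 135.997 mGal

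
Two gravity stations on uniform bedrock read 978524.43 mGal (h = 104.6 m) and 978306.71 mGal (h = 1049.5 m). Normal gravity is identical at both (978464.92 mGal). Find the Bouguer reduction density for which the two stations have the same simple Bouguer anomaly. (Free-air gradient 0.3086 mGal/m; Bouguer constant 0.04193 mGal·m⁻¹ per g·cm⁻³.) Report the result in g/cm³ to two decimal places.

Δg_obs = 978306.71 − 978524.43 = -217.72 mGal over Δh = 1049.5 − 104.6 = 944.9 m
Equal Bouguer anomalies ⇒ Δg_obs + (0.3086 − 0.04193ρ)·Δh = 0
0.3086 − 0.04193ρ = −Δg_obs/Δh = 0.23042
ρ = (0.3086 − 0.23042) / 0.04193 = 1.86 g/cm³

1.86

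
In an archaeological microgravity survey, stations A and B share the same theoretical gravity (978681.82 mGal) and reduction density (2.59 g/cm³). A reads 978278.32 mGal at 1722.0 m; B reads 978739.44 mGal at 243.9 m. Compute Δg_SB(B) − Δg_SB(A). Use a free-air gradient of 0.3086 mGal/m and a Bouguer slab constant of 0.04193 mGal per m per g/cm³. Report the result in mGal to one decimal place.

165.5

Δg_SB(A) = 978278.32 − 978681.82 + 0.3086×1722.0 − 0.04193×2.59×1722.0 = -59.10 mGal
Δg_SB(B) = 978739.44 − 978681.82 + 0.3086×243.9 − 0.04193×2.59×243.9 = 106.40 mGal
Difference = 106.40 − (-59.10) = 165.50 mGal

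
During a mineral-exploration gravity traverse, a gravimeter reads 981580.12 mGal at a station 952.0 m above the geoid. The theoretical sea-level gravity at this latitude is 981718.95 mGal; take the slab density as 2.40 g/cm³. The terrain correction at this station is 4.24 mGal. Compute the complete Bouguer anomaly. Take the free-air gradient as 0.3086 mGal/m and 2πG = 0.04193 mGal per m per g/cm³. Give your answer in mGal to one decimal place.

Free-air correction = 0.3086 × 952.0 = 293.79 mGal
Free-air anomaly = 981580.12 − 981718.95 + (293.79) = 154.96 mGal
Bouguer slab correction = 0.04193 × 2.40 × 952.0 = 95.80 mGal
Simple Bouguer anomaly = 154.96 − (95.80) = 59.16 mGal
Complete Bouguer anomaly = 59.16 + 4.24 = 63.40 mGal

63.4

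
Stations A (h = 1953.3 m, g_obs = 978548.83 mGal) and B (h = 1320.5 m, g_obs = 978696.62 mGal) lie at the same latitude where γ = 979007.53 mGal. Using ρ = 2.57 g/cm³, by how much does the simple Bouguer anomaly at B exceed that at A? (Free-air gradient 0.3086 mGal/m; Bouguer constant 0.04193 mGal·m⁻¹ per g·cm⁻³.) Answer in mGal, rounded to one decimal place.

Δg_SB(A) = 978548.83 − 979007.53 + 0.3086×1953.3 − 0.04193×2.57×1953.3 = -66.40 mGal
Δg_SB(B) = 978696.62 − 979007.53 + 0.3086×1320.5 − 0.04193×2.57×1320.5 = -45.70 mGal
Difference = -45.70 − (-66.40) = 20.70 mGal

20.7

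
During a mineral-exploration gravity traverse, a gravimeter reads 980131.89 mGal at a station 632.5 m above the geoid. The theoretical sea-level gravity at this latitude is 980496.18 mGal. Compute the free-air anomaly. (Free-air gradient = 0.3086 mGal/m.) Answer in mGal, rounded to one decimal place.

Free-air correction = 0.3086 × 632.5 = 195.19 mGal
Free-air anomaly = 980131.89 − 980496.18 + (195.19) = -169.10 mGal

-169.1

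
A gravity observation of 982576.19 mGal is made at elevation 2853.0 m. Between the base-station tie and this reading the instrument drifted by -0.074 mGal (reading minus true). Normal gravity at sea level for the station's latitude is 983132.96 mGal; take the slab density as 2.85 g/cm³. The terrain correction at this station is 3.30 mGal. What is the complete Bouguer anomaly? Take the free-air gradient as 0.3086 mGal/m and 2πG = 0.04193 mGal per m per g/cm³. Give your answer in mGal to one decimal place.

Drift-corrected reading = 982576.19 − (-0.074) = 982576.264 mGal
Free-air correction = 0.3086 × 2853.0 = 880.44 mGal
Free-air anomaly = 982576.264 − 983132.96 + (880.44) = 323.744 mGal
Bouguer slab correction = 0.04193 × 2.85 × 2853.0 = 340.93 mGal
Simple Bouguer anomaly = 323.744 − (340.93) = -17.186 mGal
Complete Bouguer anomaly = -17.186 + 3.30 = -13.886 mGal

-13.9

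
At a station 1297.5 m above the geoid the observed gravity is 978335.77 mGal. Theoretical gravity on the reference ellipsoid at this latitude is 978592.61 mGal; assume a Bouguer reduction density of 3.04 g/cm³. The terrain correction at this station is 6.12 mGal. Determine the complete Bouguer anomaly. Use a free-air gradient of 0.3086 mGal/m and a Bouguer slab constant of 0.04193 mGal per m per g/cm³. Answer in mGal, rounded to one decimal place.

-15.7

Free-air correction = 0.3086 × 1297.5 = 400.41 mGal
Free-air anomaly = 978335.77 − 978592.61 + (400.41) = 143.57 mGal
Bouguer slab correction = 0.04193 × 3.04 × 1297.5 = 165.39 mGal
Simple Bouguer anomaly = 143.57 − (165.39) = -21.82 mGal
Complete Bouguer anomaly = -21.82 + 6.12 = -15.70 mGal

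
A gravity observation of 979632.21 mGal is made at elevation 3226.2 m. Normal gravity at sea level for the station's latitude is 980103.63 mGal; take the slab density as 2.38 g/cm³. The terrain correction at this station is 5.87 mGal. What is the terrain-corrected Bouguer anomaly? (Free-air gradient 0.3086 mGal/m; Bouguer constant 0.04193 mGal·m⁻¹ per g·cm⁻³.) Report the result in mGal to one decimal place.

Free-air correction = 0.3086 × 3226.2 = 995.61 mGal
Free-air anomaly = 979632.21 − 980103.63 + (995.61) = 524.19 mGal
Bouguer slab correction = 0.04193 × 2.38 × 3226.2 = 321.95 mGal
Simple Bouguer anomaly = 524.19 − (321.95) = 202.24 mGal
Complete Bouguer anomaly = 202.24 + 5.87 = 208.11 mGal

208.1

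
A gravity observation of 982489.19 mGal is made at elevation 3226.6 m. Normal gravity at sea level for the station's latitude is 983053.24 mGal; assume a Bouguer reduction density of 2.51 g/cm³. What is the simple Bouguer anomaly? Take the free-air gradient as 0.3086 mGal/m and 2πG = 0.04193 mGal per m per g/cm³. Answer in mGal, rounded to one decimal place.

Free-air correction = 0.3086 × 3226.6 = 995.73 mGal
Free-air anomaly = 982489.19 − 983053.24 + (995.73) = 431.68 mGal
Bouguer slab correction = 0.04193 × 2.51 × 3226.6 = 339.58 mGal
Simple Bouguer anomaly = 431.68 − (339.58) = 92.10 mGal

92.1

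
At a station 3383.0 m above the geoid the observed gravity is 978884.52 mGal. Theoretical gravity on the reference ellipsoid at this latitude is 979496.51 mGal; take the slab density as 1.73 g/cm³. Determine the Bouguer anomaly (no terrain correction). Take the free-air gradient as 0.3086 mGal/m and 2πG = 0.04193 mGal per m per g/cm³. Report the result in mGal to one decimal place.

186.6

Free-air correction = 0.3086 × 3383.0 = 1043.99 mGal
Free-air anomaly = 978884.52 − 979496.51 + (1043.99) = 432.00 mGal
Bouguer slab correction = 0.04193 × 1.73 × 3383.0 = 245.40 mGal
Simple Bouguer anomaly = 432.00 − (245.40) = 186.60 mGal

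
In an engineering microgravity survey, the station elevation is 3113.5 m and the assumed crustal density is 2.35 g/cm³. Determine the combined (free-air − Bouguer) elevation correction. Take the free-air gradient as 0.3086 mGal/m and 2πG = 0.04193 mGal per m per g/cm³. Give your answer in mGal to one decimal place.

654.0

Combined gradient = 0.3086 − 0.04193 × 2.35 = 0.2100645 mGal/m
Combined elevation correction = 0.2100645 × 3113.5 = 654.0 mGal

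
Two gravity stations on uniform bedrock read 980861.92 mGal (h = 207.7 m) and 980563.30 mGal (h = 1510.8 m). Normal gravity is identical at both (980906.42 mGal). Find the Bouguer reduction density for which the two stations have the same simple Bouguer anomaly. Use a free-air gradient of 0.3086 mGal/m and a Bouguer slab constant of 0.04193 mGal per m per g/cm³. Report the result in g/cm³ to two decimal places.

1.89

Δg_obs = 980563.30 − 980861.92 = -298.62 mGal over Δh = 1510.8 − 207.7 = 1303.1 m
Equal Bouguer anomalies ⇒ Δg_obs + (0.3086 − 0.04193ρ)·Δh = 0
0.3086 − 0.04193ρ = −Δg_obs/Δh = 0.22916
ρ = (0.3086 − 0.22916) / 0.04193 = 1.89 g/cm³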